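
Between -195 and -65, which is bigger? -65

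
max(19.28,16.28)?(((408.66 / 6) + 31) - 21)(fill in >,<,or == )<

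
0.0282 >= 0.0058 True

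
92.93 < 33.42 False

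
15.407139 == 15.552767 False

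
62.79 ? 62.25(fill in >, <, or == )>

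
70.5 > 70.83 False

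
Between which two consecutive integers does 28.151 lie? 28 and 29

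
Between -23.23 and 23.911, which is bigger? 23.911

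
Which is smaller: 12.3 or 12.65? 12.3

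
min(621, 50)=50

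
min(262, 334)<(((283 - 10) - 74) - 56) False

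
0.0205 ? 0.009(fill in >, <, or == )>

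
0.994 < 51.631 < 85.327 True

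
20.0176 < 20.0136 False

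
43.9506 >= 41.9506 True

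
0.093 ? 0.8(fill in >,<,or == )<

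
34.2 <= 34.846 True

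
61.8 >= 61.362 True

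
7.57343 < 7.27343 False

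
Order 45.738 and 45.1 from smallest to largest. 45.1, 45.738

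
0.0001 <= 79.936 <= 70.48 False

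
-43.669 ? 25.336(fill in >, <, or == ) <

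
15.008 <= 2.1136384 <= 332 False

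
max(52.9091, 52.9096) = 52.9096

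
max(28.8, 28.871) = 28.871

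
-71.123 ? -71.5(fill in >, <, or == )>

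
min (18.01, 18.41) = 18.01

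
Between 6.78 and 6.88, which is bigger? 6.88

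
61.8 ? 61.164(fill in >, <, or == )>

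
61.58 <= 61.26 False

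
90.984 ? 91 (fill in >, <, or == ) <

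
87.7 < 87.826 True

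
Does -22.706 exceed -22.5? No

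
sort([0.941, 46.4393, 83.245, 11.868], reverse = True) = [83.245, 46.4393, 11.868, 0.941]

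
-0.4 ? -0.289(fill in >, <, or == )<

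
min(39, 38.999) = 38.999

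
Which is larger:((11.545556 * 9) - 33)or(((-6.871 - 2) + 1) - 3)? ((11.545556 * 9) - 33)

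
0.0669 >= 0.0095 True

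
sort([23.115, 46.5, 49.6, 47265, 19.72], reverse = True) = [47265, 49.6, 46.5, 23.115, 19.72]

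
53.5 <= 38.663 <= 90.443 False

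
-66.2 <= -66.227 False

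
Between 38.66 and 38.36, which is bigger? 38.66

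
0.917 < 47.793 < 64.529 True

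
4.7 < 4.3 False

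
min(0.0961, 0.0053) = 0.0053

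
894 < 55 False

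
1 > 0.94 True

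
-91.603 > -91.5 False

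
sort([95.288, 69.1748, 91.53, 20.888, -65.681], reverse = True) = [95.288, 91.53, 69.1748, 20.888, -65.681]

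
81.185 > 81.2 False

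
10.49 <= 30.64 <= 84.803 True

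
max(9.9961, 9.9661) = 9.9961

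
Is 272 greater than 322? No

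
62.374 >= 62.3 True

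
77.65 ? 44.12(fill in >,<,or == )>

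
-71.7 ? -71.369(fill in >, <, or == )<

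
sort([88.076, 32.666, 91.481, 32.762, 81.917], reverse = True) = [91.481, 88.076, 81.917, 32.762, 32.666]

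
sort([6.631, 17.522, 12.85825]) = [6.631, 12.85825, 17.522]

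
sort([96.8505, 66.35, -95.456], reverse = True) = [96.8505, 66.35, -95.456]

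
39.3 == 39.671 False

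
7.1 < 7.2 True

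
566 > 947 False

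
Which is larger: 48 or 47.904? 48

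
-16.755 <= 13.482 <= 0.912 False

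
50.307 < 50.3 False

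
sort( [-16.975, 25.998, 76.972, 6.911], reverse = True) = [76.972, 25.998, 6.911, -16.975]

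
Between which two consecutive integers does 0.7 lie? 0 and 1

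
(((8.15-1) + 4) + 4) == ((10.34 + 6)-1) False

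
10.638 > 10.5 True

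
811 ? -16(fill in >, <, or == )>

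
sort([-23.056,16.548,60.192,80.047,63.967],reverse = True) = [80.047,63.967,60.192,16.548,-23.056]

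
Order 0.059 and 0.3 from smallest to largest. 0.059,0.3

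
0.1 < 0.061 False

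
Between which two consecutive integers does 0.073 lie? 0 and 1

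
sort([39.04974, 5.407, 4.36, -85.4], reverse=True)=[39.04974, 5.407, 4.36, -85.4]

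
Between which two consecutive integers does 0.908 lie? 0 and 1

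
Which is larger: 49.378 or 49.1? 49.378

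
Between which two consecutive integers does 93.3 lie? 93 and 94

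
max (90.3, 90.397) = 90.397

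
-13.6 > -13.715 True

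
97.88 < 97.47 False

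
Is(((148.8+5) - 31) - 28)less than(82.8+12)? No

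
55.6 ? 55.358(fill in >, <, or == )>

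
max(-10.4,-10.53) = -10.4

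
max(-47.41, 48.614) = 48.614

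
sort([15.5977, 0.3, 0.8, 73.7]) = [0.3, 0.8, 15.5977, 73.7]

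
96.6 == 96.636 False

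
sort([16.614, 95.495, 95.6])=[16.614, 95.495, 95.6]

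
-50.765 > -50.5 False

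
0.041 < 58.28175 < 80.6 True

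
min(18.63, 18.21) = 18.21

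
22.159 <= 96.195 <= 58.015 False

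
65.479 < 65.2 False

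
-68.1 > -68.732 True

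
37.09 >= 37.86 False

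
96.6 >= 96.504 True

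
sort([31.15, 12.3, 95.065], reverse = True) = [95.065, 31.15, 12.3]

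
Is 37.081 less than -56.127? No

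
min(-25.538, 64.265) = -25.538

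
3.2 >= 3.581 False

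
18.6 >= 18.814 False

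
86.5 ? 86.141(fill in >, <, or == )>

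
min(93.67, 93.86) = 93.67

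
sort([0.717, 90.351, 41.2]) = [0.717, 41.2, 90.351]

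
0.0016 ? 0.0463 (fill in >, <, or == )<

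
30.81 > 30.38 True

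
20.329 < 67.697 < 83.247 True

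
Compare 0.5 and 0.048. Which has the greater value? 0.5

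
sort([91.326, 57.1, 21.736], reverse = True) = [91.326, 57.1, 21.736]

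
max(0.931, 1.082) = 1.082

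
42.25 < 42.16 False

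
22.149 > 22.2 False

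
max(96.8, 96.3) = 96.8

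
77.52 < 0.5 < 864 False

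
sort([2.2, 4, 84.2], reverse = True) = [84.2, 4, 2.2]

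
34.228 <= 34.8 True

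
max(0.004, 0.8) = 0.8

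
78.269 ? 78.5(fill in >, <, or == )<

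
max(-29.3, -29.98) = -29.3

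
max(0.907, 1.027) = 1.027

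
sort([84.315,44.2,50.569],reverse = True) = [84.315,50.569,44.2]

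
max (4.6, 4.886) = 4.886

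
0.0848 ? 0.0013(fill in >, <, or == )>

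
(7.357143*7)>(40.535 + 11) False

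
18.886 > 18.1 True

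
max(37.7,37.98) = 37.98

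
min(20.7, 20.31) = 20.31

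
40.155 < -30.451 False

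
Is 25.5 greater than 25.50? No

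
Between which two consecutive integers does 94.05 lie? 94 and 95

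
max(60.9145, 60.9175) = 60.9175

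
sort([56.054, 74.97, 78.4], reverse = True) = [78.4, 74.97, 56.054]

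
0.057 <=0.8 True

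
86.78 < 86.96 True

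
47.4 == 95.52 False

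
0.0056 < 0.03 True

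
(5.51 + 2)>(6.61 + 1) False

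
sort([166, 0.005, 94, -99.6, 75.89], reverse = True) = [166, 94, 75.89, 0.005, -99.6]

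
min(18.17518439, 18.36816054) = 18.17518439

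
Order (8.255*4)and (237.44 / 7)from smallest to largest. (8.255*4), (237.44 / 7)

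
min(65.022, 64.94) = 64.94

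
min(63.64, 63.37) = 63.37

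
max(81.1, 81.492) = 81.492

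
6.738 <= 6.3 False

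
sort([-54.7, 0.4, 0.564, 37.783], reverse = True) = [37.783, 0.564, 0.4, -54.7]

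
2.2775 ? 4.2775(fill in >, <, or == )<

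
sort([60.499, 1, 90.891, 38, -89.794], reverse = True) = [90.891, 60.499, 38, 1, -89.794]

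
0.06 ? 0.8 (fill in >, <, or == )<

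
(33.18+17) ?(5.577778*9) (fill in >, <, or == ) <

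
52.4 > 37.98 True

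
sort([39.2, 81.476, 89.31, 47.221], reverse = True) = [89.31, 81.476, 47.221, 39.2]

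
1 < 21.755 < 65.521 True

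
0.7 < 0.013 False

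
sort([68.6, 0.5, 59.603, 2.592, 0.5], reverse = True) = [68.6, 59.603, 2.592, 0.5, 0.5]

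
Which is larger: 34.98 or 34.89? 34.98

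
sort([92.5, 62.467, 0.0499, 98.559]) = [0.0499, 62.467, 92.5, 98.559]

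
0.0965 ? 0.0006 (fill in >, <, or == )>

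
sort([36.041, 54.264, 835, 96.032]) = [36.041, 54.264, 96.032, 835]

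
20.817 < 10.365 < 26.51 False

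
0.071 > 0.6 False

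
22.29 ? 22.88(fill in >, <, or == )<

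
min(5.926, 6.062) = 5.926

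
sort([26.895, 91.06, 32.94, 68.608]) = [26.895, 32.94, 68.608, 91.06]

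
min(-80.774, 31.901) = -80.774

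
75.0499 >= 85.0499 False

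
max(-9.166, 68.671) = 68.671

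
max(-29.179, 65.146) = 65.146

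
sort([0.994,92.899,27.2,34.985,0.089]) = [0.089,0.994,27.2,34.985,92.899]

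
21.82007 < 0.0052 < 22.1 False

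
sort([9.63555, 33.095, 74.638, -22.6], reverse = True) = [74.638, 33.095, 9.63555, -22.6]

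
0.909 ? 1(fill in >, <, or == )<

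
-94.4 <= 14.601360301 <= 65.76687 True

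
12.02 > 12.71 False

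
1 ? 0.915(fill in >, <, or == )>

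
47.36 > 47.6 False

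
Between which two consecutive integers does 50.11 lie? 50 and 51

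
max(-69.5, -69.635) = -69.5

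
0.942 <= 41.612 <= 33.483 False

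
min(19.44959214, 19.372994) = 19.372994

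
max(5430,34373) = 34373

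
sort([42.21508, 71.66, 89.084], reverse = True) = [89.084, 71.66, 42.21508]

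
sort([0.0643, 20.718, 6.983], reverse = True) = [20.718, 6.983, 0.0643]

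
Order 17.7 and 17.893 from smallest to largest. 17.7, 17.893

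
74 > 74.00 False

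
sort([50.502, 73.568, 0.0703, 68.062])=[0.0703, 50.502, 68.062, 73.568]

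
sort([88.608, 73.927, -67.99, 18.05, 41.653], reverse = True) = [88.608, 73.927, 41.653, 18.05, -67.99]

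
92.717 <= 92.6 False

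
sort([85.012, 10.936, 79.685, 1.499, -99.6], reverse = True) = [85.012, 79.685, 10.936, 1.499, -99.6]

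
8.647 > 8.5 True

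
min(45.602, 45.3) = 45.3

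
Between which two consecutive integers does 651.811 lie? 651 and 652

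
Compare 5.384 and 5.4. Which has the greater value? 5.4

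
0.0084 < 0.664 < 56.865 True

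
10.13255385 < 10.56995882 True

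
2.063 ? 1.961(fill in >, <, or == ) >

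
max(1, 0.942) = 1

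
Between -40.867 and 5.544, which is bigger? 5.544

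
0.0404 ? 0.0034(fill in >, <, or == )>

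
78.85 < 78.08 False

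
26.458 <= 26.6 True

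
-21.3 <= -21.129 True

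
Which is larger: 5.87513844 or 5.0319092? 5.87513844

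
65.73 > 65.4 True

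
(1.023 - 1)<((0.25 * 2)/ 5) True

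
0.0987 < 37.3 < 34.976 False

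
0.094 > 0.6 False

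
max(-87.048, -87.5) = -87.048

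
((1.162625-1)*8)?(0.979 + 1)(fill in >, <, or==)<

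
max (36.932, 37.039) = 37.039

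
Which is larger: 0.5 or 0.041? 0.5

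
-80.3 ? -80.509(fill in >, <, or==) >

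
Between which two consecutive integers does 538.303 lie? 538 and 539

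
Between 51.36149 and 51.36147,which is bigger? 51.36149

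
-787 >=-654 False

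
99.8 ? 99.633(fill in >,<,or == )>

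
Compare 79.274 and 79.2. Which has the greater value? 79.274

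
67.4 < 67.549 True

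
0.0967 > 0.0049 True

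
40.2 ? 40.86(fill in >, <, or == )<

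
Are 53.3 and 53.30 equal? Yes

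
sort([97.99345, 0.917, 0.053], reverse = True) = [97.99345, 0.917, 0.053]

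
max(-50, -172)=-50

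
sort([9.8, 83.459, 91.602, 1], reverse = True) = [91.602, 83.459, 9.8, 1]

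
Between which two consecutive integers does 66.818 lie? 66 and 67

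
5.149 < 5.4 True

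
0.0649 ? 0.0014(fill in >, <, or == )>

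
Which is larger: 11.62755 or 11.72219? 11.72219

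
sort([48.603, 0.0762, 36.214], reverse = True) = [48.603, 36.214, 0.0762]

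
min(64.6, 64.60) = 64.6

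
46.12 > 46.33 False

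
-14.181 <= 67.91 True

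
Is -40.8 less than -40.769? Yes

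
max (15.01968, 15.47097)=15.47097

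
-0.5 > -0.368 False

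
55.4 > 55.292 True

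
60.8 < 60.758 False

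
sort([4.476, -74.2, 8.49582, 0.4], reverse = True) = [8.49582, 4.476, 0.4, -74.2]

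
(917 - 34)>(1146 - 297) True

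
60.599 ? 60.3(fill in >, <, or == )>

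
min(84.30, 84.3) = 84.30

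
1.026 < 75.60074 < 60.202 False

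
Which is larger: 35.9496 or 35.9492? 35.9496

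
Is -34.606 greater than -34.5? No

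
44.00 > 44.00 False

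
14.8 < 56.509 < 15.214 False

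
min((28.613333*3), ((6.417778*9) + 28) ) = 85.760002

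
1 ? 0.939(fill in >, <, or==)>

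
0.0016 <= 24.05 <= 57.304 True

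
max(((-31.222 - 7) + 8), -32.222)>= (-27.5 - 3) True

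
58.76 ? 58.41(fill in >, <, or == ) >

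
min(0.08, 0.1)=0.08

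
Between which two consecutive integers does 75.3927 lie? 75 and 76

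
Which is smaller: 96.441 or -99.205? -99.205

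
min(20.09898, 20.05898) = 20.05898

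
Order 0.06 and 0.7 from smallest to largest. 0.06, 0.7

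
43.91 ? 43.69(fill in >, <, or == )>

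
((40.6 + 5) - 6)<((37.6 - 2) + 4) False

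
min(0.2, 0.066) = 0.066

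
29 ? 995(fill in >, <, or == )<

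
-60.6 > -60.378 False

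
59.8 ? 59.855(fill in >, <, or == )<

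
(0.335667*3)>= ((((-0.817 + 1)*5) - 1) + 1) True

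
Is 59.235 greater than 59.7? No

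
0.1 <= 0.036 False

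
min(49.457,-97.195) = -97.195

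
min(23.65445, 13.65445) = 13.65445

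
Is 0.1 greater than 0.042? Yes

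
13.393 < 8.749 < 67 False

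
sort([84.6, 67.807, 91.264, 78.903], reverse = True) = [91.264, 84.6, 78.903, 67.807]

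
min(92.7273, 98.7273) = 92.7273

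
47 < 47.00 False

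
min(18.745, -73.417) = -73.417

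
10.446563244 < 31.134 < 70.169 True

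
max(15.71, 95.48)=95.48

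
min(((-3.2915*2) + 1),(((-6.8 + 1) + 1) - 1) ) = -5.8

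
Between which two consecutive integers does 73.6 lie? 73 and 74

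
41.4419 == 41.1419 False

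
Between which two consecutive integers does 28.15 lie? 28 and 29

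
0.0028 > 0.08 False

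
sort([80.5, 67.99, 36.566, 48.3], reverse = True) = [80.5, 67.99, 48.3, 36.566]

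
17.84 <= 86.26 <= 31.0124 False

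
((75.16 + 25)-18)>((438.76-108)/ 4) False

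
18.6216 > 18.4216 True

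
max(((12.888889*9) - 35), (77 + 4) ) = 81.000001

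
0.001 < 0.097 True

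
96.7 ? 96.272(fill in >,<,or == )>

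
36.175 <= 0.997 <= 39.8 False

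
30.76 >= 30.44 True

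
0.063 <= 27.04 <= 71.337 True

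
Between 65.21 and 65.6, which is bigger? 65.6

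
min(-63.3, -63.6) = -63.6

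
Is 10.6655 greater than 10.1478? Yes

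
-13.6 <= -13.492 True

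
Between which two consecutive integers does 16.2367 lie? 16 and 17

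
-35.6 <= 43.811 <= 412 True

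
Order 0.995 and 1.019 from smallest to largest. 0.995, 1.019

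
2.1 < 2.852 True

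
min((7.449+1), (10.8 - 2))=8.449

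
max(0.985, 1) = 1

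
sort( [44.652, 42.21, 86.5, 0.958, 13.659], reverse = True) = [86.5, 44.652, 42.21, 13.659, 0.958]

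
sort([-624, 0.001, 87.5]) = [-624, 0.001, 87.5]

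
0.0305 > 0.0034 True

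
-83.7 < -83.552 True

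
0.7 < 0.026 False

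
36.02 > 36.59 False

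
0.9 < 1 True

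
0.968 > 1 False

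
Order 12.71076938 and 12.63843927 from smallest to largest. 12.63843927, 12.71076938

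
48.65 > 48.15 True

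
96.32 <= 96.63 True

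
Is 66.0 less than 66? No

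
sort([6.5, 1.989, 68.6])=[1.989, 6.5, 68.6]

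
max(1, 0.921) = 1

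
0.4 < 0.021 False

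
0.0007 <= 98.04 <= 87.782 False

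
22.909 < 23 True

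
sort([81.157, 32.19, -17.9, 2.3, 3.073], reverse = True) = [81.157, 32.19, 3.073, 2.3, -17.9]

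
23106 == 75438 False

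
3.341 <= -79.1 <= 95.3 False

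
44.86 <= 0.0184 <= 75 False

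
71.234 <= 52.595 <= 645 False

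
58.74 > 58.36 True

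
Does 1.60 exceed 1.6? No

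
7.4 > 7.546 False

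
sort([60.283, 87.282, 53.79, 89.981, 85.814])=[53.79, 60.283, 85.814, 87.282, 89.981]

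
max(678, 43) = 678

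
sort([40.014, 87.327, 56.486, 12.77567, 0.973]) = [0.973, 12.77567, 40.014, 56.486, 87.327]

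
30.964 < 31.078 True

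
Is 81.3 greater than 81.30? No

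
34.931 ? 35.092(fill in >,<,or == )<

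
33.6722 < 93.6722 True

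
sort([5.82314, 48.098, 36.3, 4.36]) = [4.36, 5.82314, 36.3, 48.098]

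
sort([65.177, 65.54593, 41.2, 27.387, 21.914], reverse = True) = [65.54593, 65.177, 41.2, 27.387, 21.914]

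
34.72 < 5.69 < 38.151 False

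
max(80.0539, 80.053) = 80.0539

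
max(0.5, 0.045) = 0.5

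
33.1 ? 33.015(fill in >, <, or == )>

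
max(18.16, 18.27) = 18.27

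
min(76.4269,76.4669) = 76.4269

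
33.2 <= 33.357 True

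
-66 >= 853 False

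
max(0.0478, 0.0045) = 0.0478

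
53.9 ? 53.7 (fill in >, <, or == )>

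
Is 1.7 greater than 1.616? Yes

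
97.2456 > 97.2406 True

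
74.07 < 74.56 True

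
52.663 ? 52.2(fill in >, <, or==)>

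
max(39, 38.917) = 39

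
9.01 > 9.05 False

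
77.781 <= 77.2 False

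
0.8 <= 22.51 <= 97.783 True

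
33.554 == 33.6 False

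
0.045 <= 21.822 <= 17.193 False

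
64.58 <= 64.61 True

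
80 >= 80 True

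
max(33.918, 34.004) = 34.004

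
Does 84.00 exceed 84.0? No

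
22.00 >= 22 True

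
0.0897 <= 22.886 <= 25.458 True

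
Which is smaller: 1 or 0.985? 0.985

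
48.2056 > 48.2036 True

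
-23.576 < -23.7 False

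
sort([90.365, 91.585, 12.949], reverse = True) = [91.585, 90.365, 12.949]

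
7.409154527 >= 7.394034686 True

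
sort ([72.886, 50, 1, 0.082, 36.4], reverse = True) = [72.886, 50, 36.4, 1, 0.082]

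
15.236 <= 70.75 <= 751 True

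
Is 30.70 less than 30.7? No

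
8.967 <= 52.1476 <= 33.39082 False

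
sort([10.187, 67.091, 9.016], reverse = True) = [67.091, 10.187, 9.016]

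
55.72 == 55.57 False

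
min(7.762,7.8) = 7.762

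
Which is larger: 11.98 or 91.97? 91.97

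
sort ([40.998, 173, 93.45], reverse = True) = [173, 93.45, 40.998]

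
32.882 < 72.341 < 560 True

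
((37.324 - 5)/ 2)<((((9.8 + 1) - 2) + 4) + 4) True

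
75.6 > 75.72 False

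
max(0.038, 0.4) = 0.4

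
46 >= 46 True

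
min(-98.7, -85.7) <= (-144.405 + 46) True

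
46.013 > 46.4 False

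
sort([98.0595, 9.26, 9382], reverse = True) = [9382, 98.0595, 9.26]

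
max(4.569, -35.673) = 4.569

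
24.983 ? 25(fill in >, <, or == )<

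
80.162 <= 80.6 True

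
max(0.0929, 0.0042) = 0.0929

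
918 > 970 False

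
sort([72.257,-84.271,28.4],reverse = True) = [72.257,28.4,-84.271]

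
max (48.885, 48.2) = 48.885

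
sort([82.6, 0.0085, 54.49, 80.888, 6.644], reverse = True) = [82.6, 80.888, 54.49, 6.644, 0.0085]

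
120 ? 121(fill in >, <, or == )<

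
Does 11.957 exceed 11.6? Yes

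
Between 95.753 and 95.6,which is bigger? 95.753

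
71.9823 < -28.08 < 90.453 False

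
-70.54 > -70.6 True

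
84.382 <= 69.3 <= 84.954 False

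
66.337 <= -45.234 False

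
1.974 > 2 False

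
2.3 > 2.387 False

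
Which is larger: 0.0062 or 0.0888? 0.0888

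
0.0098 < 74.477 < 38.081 False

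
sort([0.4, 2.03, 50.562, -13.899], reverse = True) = [50.562, 2.03, 0.4, -13.899]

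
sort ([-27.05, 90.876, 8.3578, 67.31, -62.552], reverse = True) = [90.876, 67.31, 8.3578, -27.05, -62.552]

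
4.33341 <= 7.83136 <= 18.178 True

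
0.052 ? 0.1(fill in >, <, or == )<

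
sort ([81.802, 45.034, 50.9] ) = [45.034, 50.9, 81.802]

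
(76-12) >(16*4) False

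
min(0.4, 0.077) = 0.077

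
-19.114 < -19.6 False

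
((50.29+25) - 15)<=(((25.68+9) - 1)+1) False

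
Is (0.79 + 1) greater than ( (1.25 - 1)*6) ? Yes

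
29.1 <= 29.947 True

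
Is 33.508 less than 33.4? No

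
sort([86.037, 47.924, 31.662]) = [31.662, 47.924, 86.037]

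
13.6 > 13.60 False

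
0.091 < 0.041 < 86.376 False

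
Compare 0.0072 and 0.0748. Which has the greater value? 0.0748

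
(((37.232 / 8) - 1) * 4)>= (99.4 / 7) True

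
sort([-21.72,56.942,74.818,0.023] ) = [-21.72,0.023,56.942,74.818]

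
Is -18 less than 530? Yes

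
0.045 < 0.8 True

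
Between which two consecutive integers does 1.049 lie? 1 and 2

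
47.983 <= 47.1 False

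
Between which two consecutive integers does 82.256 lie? 82 and 83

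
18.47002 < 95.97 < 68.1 False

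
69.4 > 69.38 True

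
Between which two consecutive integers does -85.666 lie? -86 and -85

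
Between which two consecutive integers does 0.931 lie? 0 and 1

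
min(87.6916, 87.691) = 87.691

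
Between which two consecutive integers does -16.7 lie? -17 and -16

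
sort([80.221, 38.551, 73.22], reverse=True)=[80.221, 73.22, 38.551]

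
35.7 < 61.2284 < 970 True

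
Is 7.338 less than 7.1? No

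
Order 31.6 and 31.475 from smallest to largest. 31.475, 31.6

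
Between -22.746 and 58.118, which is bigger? 58.118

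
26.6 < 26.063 False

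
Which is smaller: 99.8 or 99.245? 99.245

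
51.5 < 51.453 False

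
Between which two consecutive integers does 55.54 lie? 55 and 56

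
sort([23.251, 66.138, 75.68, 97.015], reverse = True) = [97.015, 75.68, 66.138, 23.251]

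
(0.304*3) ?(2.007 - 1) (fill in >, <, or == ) <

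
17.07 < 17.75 True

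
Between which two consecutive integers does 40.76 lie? 40 and 41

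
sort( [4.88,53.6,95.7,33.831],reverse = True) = [95.7,53.6,33.831,4.88]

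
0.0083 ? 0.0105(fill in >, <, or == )<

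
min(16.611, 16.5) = 16.5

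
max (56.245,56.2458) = 56.2458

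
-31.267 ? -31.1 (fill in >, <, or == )<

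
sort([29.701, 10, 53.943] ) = [10, 29.701, 53.943]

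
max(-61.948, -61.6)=-61.6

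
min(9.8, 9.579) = 9.579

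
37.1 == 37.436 False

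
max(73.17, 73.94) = 73.94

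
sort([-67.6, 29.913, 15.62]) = [-67.6, 15.62, 29.913]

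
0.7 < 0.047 False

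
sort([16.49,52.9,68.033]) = [16.49,52.9,68.033]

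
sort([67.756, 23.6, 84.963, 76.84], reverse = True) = [84.963, 76.84, 67.756, 23.6]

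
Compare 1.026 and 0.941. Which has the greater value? 1.026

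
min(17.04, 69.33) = 17.04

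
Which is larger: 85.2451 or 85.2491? 85.2491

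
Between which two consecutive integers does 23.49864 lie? 23 and 24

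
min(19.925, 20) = 19.925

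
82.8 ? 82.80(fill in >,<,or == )==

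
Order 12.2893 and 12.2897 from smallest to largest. 12.2893, 12.2897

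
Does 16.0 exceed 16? No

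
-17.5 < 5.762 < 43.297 True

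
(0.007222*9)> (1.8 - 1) False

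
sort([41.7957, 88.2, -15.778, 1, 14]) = [-15.778, 1, 14, 41.7957, 88.2]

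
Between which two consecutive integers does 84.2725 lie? 84 and 85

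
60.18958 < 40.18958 False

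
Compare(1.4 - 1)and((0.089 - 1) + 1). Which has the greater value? (1.4 - 1)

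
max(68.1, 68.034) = 68.1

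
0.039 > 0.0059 True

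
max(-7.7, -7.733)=-7.7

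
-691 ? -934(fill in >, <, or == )>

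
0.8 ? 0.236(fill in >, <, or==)>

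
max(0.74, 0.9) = 0.9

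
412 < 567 True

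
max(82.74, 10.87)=82.74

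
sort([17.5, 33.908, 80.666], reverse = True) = [80.666, 33.908, 17.5]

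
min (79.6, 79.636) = 79.6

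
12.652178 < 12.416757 False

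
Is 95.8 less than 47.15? No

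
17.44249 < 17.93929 True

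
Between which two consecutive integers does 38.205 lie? 38 and 39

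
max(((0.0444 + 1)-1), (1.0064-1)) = 0.0444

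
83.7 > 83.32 True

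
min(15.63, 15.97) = 15.63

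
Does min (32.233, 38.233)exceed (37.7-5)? No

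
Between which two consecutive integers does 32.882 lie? 32 and 33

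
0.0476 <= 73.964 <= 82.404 True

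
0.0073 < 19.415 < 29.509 True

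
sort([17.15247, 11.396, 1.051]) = [1.051, 11.396, 17.15247]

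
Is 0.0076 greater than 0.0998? No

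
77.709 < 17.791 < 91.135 False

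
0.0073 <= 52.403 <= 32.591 False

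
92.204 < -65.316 False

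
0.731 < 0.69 False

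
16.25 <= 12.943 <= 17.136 False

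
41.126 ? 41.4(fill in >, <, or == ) <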